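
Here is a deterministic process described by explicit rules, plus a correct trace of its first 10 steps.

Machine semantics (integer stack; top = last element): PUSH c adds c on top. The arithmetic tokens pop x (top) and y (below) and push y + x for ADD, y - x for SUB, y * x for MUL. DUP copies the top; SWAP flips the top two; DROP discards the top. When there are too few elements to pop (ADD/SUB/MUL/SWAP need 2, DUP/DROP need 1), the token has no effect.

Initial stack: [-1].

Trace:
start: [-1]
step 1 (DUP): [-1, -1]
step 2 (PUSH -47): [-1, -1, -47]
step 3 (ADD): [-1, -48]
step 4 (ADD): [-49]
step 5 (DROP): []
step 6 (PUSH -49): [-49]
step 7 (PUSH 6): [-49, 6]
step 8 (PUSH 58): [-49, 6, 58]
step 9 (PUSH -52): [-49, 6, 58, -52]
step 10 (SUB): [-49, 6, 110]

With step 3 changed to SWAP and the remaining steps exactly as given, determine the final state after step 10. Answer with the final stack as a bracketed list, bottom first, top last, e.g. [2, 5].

(re-executing from step 3 with the substitution; state before step 3: [-1, -1, -47])
step 3 (SWAP): [-1, -47, -1]
step 4 (ADD): [-1, -48]
step 5 (DROP): [-1]
step 6 (PUSH -49): [-1, -49]
step 7 (PUSH 6): [-1, -49, 6]
step 8 (PUSH 58): [-1, -49, 6, 58]
step 9 (PUSH -52): [-1, -49, 6, 58, -52]
step 10 (SUB): [-1, -49, 6, 110]

[-1, -49, 6, 110]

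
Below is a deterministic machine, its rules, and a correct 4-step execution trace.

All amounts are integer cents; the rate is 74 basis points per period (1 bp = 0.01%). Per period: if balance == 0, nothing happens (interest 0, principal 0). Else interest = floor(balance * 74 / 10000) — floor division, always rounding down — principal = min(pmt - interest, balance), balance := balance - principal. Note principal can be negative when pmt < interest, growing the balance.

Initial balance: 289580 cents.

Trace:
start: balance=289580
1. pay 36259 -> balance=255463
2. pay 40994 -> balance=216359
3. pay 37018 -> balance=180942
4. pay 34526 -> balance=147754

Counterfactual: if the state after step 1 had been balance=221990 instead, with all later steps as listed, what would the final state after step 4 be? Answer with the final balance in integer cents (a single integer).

state after step 1 := balance=221990
2. pay 40994 -> balance=182638
3. pay 37018 -> balance=146971
4. pay 34526 -> balance=113532

113532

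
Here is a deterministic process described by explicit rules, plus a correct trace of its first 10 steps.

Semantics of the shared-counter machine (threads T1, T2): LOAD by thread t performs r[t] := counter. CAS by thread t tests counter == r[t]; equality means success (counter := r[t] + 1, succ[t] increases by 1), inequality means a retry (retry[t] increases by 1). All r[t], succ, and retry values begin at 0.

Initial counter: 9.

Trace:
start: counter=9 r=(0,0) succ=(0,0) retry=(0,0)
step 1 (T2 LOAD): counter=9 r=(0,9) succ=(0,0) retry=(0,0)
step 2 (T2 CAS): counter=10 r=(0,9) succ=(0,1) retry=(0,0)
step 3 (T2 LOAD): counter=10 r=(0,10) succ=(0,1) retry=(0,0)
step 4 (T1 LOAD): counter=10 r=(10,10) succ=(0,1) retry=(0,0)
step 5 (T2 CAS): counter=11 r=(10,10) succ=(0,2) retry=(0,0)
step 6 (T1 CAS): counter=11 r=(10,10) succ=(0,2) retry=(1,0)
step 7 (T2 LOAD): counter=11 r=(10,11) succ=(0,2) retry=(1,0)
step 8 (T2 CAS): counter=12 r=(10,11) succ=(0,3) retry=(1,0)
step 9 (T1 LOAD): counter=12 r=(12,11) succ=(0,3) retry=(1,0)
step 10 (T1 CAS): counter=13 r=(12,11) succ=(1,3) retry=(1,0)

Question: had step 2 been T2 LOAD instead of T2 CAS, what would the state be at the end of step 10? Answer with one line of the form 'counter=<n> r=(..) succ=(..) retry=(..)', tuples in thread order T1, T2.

counter=12 r=(11,10) succ=(1,2) retry=(1,0)

(re-executing from step 2 with the substitution; state before step 2: counter=9 r=(0,9) succ=(0,0) retry=(0,0))
step 2 (T2 LOAD): counter=9 r=(0,9) succ=(0,0) retry=(0,0)
step 3 (T2 LOAD): counter=9 r=(0,9) succ=(0,0) retry=(0,0)
step 4 (T1 LOAD): counter=9 r=(9,9) succ=(0,0) retry=(0,0)
step 5 (T2 CAS): counter=10 r=(9,9) succ=(0,1) retry=(0,0)
step 6 (T1 CAS): counter=10 r=(9,9) succ=(0,1) retry=(1,0)
step 7 (T2 LOAD): counter=10 r=(9,10) succ=(0,1) retry=(1,0)
step 8 (T2 CAS): counter=11 r=(9,10) succ=(0,2) retry=(1,0)
step 9 (T1 LOAD): counter=11 r=(11,10) succ=(0,2) retry=(1,0)
step 10 (T1 CAS): counter=12 r=(11,10) succ=(1,2) retry=(1,0)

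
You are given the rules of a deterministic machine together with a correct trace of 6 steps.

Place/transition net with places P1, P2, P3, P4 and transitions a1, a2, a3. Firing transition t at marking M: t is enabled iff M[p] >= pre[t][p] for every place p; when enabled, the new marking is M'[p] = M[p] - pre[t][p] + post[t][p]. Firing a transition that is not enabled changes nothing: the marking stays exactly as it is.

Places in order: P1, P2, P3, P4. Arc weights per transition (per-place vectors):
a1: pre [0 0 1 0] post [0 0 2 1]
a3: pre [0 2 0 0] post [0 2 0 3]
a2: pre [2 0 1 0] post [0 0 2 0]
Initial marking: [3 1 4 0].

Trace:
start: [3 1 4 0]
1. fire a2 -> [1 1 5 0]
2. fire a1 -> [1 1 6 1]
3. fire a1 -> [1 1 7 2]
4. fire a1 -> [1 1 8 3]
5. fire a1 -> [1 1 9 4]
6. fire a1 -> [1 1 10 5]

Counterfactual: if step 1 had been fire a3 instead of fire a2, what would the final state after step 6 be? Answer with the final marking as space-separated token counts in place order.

(re-executing from step 1 with the substitution; state before step 1: [3 1 4 0])
1. fire a3 -> [3 1 4 0]
2. fire a1 -> [3 1 5 1]
3. fire a1 -> [3 1 6 2]
4. fire a1 -> [3 1 7 3]
5. fire a1 -> [3 1 8 4]
6. fire a1 -> [3 1 9 5]

3 1 9 5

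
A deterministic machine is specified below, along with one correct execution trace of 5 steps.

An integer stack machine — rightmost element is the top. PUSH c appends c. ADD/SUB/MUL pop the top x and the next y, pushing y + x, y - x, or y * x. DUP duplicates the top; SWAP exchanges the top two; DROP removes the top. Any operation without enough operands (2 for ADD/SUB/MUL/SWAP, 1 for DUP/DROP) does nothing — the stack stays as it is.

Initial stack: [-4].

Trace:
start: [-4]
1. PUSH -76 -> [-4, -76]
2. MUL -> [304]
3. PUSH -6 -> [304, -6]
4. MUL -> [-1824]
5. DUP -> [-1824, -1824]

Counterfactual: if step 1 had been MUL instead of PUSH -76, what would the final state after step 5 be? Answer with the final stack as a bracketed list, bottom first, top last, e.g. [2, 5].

(re-executing from step 1 with the substitution; state before step 1: [-4])
1. MUL -> [-4]
2. MUL -> [-4]
3. PUSH -6 -> [-4, -6]
4. MUL -> [24]
5. DUP -> [24, 24]

[24, 24]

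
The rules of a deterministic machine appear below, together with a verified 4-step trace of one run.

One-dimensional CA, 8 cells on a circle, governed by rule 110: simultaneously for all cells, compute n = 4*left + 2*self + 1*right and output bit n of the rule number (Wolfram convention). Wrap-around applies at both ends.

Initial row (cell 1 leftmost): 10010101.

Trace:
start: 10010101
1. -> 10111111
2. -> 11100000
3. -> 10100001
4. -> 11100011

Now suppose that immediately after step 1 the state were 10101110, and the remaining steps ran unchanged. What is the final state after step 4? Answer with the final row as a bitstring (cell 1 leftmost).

state after step 1 := 10101110
2. -> 11111011
3. -> 00001110
4. -> 00011010

00011010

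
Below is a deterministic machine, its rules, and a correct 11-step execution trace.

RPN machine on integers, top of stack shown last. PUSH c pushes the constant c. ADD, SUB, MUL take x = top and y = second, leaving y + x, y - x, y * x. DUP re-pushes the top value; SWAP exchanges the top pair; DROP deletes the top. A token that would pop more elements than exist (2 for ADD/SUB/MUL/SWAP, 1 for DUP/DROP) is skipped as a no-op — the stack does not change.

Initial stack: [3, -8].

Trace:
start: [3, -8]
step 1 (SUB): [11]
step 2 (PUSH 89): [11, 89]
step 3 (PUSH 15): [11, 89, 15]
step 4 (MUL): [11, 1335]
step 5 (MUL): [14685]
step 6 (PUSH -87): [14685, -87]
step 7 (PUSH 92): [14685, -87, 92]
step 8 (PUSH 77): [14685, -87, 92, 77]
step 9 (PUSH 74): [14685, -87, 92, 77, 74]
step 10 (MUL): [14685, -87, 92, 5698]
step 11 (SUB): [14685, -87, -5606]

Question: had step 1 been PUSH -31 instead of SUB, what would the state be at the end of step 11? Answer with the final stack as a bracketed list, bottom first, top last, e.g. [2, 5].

(re-executing from step 1 with the substitution; state before step 1: [3, -8])
step 1 (PUSH -31): [3, -8, -31]
step 2 (PUSH 89): [3, -8, -31, 89]
step 3 (PUSH 15): [3, -8, -31, 89, 15]
step 4 (MUL): [3, -8, -31, 1335]
step 5 (MUL): [3, -8, -41385]
step 6 (PUSH -87): [3, -8, -41385, -87]
step 7 (PUSH 92): [3, -8, -41385, -87, 92]
step 8 (PUSH 77): [3, -8, -41385, -87, 92, 77]
step 9 (PUSH 74): [3, -8, -41385, -87, 92, 77, 74]
step 10 (MUL): [3, -8, -41385, -87, 92, 5698]
step 11 (SUB): [3, -8, -41385, -87, -5606]

[3, -8, -41385, -87, -5606]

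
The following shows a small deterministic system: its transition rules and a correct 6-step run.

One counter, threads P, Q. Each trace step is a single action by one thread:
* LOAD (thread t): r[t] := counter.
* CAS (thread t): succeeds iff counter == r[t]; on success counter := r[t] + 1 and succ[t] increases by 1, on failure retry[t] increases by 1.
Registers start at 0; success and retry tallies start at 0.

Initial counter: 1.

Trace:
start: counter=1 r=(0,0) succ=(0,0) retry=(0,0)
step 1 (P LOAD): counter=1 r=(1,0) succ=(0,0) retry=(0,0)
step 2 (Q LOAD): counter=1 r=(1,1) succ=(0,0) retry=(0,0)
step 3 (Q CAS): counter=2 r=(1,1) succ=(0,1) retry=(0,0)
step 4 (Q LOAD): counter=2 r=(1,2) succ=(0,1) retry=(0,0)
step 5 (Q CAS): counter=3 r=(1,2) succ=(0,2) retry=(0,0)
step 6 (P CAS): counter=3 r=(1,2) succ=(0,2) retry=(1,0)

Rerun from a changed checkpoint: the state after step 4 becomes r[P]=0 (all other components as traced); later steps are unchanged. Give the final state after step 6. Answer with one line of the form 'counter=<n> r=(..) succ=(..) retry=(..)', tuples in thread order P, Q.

state after step 4 := counter=2 r=(0,2) succ=(0,1) retry=(0,0)
step 5 (Q CAS): counter=3 r=(0,2) succ=(0,2) retry=(0,0)
step 6 (P CAS): counter=3 r=(0,2) succ=(0,2) retry=(1,0)

counter=3 r=(0,2) succ=(0,2) retry=(1,0)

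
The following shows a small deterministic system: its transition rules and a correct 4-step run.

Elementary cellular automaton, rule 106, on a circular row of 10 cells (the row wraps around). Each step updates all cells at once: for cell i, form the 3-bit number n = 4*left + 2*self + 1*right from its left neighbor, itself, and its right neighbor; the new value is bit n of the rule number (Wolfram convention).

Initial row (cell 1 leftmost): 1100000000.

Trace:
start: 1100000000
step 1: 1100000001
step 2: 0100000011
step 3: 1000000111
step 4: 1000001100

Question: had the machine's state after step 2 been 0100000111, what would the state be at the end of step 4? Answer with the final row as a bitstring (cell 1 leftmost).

1000011111

state after step 2 := 0100000111
step 3: 1000001101
step 4: 1000011111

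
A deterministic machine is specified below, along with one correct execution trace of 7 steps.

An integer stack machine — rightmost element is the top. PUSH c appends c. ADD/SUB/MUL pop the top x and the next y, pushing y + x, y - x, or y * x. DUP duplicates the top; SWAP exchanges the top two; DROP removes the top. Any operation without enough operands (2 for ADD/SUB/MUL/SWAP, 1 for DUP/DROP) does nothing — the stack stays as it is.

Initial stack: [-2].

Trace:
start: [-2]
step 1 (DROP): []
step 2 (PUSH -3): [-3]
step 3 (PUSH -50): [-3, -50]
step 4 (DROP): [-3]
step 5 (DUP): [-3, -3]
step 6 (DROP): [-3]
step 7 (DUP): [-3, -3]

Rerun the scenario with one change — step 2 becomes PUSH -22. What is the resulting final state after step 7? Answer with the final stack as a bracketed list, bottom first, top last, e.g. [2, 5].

[-22, -22]

(re-executing from step 2 with the substitution; state before step 2: [])
step 2 (PUSH -22): [-22]
step 3 (PUSH -50): [-22, -50]
step 4 (DROP): [-22]
step 5 (DUP): [-22, -22]
step 6 (DROP): [-22]
step 7 (DUP): [-22, -22]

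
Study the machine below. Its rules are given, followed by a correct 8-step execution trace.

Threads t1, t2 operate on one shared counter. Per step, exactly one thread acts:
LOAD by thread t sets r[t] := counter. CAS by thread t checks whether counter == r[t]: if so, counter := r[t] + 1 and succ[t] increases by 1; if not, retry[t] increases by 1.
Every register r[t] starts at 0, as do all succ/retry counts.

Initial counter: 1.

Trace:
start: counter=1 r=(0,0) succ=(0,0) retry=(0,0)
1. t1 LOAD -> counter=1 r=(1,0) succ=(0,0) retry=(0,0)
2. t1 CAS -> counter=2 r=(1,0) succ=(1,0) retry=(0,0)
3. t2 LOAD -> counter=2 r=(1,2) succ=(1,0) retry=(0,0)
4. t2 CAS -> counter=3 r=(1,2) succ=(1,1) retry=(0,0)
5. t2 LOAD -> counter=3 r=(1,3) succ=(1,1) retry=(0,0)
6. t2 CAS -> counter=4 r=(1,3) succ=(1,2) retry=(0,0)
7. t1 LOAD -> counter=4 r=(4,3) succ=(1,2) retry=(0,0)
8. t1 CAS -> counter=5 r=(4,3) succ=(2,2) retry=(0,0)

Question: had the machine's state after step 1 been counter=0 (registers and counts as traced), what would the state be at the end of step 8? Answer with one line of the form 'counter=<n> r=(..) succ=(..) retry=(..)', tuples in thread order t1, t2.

counter=3 r=(2,1) succ=(1,2) retry=(1,0)

state after step 1 := counter=0 r=(1,0) succ=(0,0) retry=(0,0)
2. t1 CAS -> counter=0 r=(1,0) succ=(0,0) retry=(1,0)
3. t2 LOAD -> counter=0 r=(1,0) succ=(0,0) retry=(1,0)
4. t2 CAS -> counter=1 r=(1,0) succ=(0,1) retry=(1,0)
5. t2 LOAD -> counter=1 r=(1,1) succ=(0,1) retry=(1,0)
6. t2 CAS -> counter=2 r=(1,1) succ=(0,2) retry=(1,0)
7. t1 LOAD -> counter=2 r=(2,1) succ=(0,2) retry=(1,0)
8. t1 CAS -> counter=3 r=(2,1) succ=(1,2) retry=(1,0)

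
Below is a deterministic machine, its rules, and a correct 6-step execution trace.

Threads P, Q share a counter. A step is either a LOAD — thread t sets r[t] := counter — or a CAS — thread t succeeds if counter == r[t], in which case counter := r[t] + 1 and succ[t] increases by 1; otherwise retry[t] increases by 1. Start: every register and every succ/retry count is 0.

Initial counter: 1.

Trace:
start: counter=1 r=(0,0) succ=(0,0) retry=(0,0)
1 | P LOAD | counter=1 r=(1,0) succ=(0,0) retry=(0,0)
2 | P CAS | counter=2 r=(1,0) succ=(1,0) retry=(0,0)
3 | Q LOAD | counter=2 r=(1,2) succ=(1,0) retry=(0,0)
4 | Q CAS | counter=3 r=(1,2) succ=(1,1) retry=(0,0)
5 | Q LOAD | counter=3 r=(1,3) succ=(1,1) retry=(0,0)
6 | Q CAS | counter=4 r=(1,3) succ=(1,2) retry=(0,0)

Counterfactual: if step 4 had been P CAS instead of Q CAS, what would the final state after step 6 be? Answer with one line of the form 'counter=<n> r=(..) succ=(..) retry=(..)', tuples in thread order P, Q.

(re-executing from step 4 with the substitution; state before step 4: counter=2 r=(1,2) succ=(1,0) retry=(0,0))
4 | P CAS | counter=2 r=(1,2) succ=(1,0) retry=(1,0)
5 | Q LOAD | counter=2 r=(1,2) succ=(1,0) retry=(1,0)
6 | Q CAS | counter=3 r=(1,2) succ=(1,1) retry=(1,0)

counter=3 r=(1,2) succ=(1,1) retry=(1,0)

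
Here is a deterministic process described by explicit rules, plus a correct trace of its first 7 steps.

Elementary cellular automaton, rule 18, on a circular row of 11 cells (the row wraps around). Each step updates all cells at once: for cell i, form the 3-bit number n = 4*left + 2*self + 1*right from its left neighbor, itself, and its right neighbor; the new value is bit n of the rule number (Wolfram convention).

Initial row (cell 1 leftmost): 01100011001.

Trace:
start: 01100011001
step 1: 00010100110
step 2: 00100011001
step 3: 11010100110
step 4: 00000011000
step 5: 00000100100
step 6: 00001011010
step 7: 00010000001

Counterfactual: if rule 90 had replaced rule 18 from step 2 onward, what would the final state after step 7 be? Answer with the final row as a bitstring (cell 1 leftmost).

(re-executing steps 2..7 under rule 90; state before step 2: 00010100110)
step 2: 00100011111
step 3: 11010110001
step 4: 01000111011
step 5: 00101101011
step 6: 11001100011
step 7: 01111110110

01111110110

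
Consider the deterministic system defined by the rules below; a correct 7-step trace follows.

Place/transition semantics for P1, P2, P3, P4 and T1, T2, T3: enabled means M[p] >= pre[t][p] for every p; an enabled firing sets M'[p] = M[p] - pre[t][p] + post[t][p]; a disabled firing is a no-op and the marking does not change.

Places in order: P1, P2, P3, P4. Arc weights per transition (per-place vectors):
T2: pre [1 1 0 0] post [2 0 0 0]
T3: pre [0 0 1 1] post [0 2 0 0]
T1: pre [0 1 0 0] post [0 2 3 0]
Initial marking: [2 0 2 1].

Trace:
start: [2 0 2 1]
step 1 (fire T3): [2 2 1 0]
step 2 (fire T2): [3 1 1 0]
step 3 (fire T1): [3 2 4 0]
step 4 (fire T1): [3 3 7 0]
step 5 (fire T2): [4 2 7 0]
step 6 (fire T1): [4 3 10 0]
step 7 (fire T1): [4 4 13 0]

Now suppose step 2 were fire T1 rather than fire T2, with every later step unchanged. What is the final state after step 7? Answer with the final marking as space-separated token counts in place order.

(re-executing from step 2 with the substitution; state before step 2: [2 2 1 0])
step 2 (fire T1): [2 3 4 0]
step 3 (fire T1): [2 4 7 0]
step 4 (fire T1): [2 5 10 0]
step 5 (fire T2): [3 4 10 0]
step 6 (fire T1): [3 5 13 0]
step 7 (fire T1): [3 6 16 0]

3 6 16 0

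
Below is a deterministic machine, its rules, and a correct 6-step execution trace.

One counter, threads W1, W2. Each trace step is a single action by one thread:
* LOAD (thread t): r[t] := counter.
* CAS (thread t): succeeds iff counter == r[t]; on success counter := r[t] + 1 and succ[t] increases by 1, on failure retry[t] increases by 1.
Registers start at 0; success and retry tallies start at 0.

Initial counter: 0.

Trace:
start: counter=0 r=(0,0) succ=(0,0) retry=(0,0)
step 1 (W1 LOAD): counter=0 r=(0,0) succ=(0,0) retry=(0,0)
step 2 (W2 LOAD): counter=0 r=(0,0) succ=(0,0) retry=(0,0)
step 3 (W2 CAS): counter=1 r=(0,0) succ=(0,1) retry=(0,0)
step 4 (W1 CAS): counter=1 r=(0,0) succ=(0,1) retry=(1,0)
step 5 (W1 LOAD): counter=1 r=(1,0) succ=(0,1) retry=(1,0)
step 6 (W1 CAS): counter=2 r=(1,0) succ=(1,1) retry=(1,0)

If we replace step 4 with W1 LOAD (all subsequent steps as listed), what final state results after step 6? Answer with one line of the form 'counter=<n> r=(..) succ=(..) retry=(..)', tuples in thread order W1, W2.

counter=2 r=(1,0) succ=(1,1) retry=(0,0)

(re-executing from step 4 with the substitution; state before step 4: counter=1 r=(0,0) succ=(0,1) retry=(0,0))
step 4 (W1 LOAD): counter=1 r=(1,0) succ=(0,1) retry=(0,0)
step 5 (W1 LOAD): counter=1 r=(1,0) succ=(0,1) retry=(0,0)
step 6 (W1 CAS): counter=2 r=(1,0) succ=(1,1) retry=(0,0)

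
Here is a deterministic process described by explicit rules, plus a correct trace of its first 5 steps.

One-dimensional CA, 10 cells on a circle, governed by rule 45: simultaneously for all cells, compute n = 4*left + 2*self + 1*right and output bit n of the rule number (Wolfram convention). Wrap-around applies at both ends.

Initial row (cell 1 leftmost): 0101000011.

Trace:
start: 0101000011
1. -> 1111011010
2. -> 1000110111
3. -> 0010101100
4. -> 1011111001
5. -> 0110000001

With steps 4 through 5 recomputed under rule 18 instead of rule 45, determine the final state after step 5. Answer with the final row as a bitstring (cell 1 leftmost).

1010000101

(re-executing steps 4..5 under rule 18; state before step 4: 0010101100)
4. -> 0100000010
5. -> 1010000101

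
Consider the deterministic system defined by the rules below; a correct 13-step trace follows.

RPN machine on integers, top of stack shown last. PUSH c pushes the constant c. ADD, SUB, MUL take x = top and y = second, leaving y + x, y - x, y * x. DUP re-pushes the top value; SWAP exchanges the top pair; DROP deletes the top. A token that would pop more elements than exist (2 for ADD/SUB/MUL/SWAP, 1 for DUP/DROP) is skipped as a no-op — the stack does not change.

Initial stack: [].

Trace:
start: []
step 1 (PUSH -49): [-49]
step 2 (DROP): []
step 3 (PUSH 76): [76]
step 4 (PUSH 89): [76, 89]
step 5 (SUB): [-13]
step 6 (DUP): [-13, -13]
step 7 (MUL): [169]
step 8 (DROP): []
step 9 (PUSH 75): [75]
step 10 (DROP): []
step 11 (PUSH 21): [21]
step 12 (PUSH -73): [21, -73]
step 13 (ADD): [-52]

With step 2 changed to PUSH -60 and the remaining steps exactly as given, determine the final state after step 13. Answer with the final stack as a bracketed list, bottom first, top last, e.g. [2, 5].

[-49, -60, -52]

(re-executing from step 2 with the substitution; state before step 2: [-49])
step 2 (PUSH -60): [-49, -60]
step 3 (PUSH 76): [-49, -60, 76]
step 4 (PUSH 89): [-49, -60, 76, 89]
step 5 (SUB): [-49, -60, -13]
step 6 (DUP): [-49, -60, -13, -13]
step 7 (MUL): [-49, -60, 169]
step 8 (DROP): [-49, -60]
step 9 (PUSH 75): [-49, -60, 75]
step 10 (DROP): [-49, -60]
step 11 (PUSH 21): [-49, -60, 21]
step 12 (PUSH -73): [-49, -60, 21, -73]
step 13 (ADD): [-49, -60, -52]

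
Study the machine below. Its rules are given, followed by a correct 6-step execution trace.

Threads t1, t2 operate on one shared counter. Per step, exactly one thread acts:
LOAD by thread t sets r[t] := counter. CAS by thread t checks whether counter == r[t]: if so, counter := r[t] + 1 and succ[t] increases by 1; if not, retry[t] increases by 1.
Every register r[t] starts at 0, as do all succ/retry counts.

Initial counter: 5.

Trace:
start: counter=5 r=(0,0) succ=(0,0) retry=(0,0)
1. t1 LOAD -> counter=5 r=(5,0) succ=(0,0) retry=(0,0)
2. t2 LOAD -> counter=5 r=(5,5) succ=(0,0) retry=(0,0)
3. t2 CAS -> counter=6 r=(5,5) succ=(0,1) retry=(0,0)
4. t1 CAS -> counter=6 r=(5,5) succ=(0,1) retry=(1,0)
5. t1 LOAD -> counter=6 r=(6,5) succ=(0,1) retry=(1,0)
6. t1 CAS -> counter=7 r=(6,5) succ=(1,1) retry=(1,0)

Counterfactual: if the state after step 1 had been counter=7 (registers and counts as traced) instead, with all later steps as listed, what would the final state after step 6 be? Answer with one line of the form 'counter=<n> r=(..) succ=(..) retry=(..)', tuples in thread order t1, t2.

counter=9 r=(8,7) succ=(1,1) retry=(1,0)

state after step 1 := counter=7 r=(5,0) succ=(0,0) retry=(0,0)
2. t2 LOAD -> counter=7 r=(5,7) succ=(0,0) retry=(0,0)
3. t2 CAS -> counter=8 r=(5,7) succ=(0,1) retry=(0,0)
4. t1 CAS -> counter=8 r=(5,7) succ=(0,1) retry=(1,0)
5. t1 LOAD -> counter=8 r=(8,7) succ=(0,1) retry=(1,0)
6. t1 CAS -> counter=9 r=(8,7) succ=(1,1) retry=(1,0)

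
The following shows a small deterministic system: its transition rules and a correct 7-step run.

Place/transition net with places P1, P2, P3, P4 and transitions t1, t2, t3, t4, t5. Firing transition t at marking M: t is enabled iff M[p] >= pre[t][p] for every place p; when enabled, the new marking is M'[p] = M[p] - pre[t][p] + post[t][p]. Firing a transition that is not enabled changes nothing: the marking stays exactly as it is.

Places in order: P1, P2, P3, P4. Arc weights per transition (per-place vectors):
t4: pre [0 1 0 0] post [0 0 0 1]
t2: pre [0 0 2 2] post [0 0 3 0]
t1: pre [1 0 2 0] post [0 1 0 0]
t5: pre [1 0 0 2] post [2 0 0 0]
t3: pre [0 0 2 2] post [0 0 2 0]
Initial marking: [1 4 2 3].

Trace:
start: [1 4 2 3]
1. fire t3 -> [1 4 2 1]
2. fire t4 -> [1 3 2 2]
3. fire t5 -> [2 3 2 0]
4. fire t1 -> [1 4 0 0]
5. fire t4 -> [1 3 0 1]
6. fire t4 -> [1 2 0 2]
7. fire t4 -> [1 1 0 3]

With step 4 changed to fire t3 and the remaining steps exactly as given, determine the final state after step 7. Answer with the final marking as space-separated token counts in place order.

2 0 2 3

(re-executing from step 4 with the substitution; state before step 4: [2 3 2 0])
4. fire t3 -> [2 3 2 0]
5. fire t4 -> [2 2 2 1]
6. fire t4 -> [2 1 2 2]
7. fire t4 -> [2 0 2 3]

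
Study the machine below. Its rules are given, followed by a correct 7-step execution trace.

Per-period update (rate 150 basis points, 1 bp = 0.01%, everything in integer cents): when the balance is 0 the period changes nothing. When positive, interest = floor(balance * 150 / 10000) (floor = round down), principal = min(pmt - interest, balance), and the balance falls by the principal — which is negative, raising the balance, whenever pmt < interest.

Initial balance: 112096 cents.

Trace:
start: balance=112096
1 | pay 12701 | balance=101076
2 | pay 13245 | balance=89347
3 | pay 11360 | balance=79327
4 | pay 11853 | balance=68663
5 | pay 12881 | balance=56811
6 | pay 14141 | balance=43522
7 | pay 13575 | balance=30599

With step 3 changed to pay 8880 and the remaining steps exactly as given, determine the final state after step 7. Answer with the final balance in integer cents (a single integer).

33232

(re-executing from step 3 with the substitution; state before step 3: balance=89347)
3 | pay 8880 | balance=81807
4 | pay 11853 | balance=71181
5 | pay 12881 | balance=59367
6 | pay 14141 | balance=46116
7 | pay 13575 | balance=33232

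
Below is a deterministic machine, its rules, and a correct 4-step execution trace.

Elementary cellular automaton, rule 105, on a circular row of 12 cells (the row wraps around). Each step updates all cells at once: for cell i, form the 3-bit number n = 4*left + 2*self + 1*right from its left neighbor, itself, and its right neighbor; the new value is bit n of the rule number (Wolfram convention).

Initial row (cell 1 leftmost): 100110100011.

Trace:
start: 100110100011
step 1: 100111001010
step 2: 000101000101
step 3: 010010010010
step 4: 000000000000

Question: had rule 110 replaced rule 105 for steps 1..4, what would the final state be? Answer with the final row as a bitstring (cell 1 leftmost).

011011001000

(re-executing steps 1..4 under rule 110; state before step 1: 100110100011)
step 1: 101111100110
step 2: 111000101111
step 3: 001001111000
step 4: 011011001000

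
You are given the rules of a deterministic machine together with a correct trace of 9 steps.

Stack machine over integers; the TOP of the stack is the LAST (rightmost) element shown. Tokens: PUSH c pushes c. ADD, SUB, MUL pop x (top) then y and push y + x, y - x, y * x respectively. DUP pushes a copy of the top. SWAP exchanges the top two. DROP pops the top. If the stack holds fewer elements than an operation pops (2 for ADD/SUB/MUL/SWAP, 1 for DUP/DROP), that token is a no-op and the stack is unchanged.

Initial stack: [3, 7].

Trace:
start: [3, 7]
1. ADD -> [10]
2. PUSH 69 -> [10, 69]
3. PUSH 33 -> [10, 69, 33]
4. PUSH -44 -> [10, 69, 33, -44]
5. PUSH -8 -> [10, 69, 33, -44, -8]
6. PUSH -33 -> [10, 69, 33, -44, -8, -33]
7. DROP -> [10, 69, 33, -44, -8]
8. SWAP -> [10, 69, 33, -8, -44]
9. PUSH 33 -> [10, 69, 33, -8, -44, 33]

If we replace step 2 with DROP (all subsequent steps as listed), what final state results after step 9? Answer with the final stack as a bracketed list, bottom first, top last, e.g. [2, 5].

(re-executing from step 2 with the substitution; state before step 2: [10])
2. DROP -> []
3. PUSH 33 -> [33]
4. PUSH -44 -> [33, -44]
5. PUSH -8 -> [33, -44, -8]
6. PUSH -33 -> [33, -44, -8, -33]
7. DROP -> [33, -44, -8]
8. SWAP -> [33, -8, -44]
9. PUSH 33 -> [33, -8, -44, 33]

[33, -8, -44, 33]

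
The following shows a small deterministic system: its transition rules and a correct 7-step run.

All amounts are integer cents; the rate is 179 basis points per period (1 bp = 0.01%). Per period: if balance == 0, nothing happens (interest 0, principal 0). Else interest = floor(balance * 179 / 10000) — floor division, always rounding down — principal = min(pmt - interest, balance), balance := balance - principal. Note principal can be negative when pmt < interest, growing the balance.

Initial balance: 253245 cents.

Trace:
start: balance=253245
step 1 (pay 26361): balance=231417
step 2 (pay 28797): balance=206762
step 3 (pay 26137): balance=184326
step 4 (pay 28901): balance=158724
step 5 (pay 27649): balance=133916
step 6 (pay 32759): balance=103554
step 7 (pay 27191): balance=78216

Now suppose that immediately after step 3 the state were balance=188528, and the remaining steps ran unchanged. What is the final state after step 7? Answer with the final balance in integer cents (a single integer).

state after step 3 := balance=188528
step 4 (pay 28901): balance=163001
step 5 (pay 27649): balance=138269
step 6 (pay 32759): balance=107985
step 7 (pay 27191): balance=82726

82726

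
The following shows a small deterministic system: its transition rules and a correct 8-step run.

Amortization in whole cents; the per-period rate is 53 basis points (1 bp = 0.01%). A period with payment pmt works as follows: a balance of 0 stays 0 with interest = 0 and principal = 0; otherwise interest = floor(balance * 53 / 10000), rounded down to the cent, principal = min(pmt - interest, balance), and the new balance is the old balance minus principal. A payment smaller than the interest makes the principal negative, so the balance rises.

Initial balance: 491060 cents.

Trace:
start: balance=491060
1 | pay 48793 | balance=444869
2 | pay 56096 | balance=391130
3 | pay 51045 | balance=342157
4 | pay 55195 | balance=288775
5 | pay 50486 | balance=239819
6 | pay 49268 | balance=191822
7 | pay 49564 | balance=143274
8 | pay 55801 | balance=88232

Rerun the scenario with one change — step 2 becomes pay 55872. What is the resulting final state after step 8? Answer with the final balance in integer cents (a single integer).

(re-executing from step 2 with the substitution; state before step 2: balance=444869)
2 | pay 55872 | balance=391354
3 | pay 51045 | balance=342383
4 | pay 55195 | balance=289002
5 | pay 50486 | balance=240047
6 | pay 49268 | balance=192051
7 | pay 49564 | balance=143504
8 | pay 55801 | balance=88463

88463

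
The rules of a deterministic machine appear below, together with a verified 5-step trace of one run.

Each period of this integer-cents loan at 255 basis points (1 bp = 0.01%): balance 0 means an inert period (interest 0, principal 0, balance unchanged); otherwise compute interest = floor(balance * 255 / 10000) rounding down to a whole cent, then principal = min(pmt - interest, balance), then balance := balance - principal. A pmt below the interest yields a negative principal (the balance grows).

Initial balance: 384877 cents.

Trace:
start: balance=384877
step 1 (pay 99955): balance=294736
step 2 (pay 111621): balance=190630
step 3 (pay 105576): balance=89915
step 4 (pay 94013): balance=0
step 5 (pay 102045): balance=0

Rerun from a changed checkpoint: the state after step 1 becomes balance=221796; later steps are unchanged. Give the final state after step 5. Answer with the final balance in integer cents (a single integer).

0

state after step 1 := balance=221796
step 2 (pay 111621): balance=115830
step 3 (pay 105576): balance=13207
step 4 (pay 94013): balance=0
step 5 (pay 102045): balance=0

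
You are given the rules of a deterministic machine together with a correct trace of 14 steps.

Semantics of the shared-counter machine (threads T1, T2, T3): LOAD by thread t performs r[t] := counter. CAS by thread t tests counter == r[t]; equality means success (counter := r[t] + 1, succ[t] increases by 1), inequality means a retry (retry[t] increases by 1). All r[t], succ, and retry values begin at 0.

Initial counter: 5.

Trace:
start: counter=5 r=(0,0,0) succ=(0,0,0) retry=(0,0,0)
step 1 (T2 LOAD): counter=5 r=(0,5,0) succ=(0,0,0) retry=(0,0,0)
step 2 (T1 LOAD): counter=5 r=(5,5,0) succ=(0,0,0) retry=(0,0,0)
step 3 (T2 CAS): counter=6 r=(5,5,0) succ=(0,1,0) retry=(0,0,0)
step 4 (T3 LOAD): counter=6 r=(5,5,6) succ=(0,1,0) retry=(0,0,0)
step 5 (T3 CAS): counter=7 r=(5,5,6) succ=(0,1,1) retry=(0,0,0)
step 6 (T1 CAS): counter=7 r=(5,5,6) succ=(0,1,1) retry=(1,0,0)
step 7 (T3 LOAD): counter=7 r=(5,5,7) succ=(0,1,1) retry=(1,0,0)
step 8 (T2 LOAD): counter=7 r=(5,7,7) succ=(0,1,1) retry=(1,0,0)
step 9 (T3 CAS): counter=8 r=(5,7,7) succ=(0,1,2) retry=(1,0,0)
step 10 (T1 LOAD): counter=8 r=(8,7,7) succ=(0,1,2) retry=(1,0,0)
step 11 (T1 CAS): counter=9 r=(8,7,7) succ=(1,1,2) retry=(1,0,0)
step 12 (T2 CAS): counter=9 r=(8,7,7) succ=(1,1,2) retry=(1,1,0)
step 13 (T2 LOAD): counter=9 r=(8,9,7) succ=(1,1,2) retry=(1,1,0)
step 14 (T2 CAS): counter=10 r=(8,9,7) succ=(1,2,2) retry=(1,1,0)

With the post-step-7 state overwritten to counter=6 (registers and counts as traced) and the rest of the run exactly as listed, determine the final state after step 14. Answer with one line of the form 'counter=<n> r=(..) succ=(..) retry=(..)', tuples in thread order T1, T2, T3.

counter=8 r=(6,7,7) succ=(1,2,1) retry=(1,1,1)

state after step 7 := counter=6 r=(5,5,7) succ=(0,1,1) retry=(1,0,0)
step 8 (T2 LOAD): counter=6 r=(5,6,7) succ=(0,1,1) retry=(1,0,0)
step 9 (T3 CAS): counter=6 r=(5,6,7) succ=(0,1,1) retry=(1,0,1)
step 10 (T1 LOAD): counter=6 r=(6,6,7) succ=(0,1,1) retry=(1,0,1)
step 11 (T1 CAS): counter=7 r=(6,6,7) succ=(1,1,1) retry=(1,0,1)
step 12 (T2 CAS): counter=7 r=(6,6,7) succ=(1,1,1) retry=(1,1,1)
step 13 (T2 LOAD): counter=7 r=(6,7,7) succ=(1,1,1) retry=(1,1,1)
step 14 (T2 CAS): counter=8 r=(6,7,7) succ=(1,2,1) retry=(1,1,1)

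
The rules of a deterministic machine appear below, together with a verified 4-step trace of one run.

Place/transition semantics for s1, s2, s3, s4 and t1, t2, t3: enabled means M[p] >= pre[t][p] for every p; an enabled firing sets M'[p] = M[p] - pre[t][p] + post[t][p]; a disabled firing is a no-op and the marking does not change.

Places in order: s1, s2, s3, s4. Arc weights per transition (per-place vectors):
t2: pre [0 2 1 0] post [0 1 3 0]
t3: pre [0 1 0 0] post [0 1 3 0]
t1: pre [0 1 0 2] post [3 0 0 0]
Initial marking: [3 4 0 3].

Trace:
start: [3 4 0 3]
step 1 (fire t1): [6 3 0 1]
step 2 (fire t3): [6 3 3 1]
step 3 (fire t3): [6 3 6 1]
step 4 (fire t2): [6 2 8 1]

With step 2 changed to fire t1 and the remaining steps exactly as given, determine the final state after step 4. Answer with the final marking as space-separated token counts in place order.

6 2 5 1

(re-executing from step 2 with the substitution; state before step 2: [6 3 0 1])
step 2 (fire t1): [6 3 0 1]
step 3 (fire t3): [6 3 3 1]
step 4 (fire t2): [6 2 5 1]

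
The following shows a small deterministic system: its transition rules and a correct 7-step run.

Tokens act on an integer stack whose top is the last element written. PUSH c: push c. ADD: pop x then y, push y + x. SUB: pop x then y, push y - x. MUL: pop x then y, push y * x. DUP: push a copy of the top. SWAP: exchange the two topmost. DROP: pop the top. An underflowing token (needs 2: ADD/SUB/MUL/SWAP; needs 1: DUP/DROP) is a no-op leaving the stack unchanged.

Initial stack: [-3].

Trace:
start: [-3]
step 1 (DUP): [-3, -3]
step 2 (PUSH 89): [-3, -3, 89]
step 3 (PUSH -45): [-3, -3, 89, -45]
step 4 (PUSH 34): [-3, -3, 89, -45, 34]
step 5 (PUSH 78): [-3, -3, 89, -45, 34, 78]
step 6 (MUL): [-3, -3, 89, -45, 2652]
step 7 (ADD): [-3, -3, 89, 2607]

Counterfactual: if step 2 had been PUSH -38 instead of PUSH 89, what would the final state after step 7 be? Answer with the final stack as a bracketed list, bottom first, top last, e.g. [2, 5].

(re-executing from step 2 with the substitution; state before step 2: [-3, -3])
step 2 (PUSH -38): [-3, -3, -38]
step 3 (PUSH -45): [-3, -3, -38, -45]
step 4 (PUSH 34): [-3, -3, -38, -45, 34]
step 5 (PUSH 78): [-3, -3, -38, -45, 34, 78]
step 6 (MUL): [-3, -3, -38, -45, 2652]
step 7 (ADD): [-3, -3, -38, 2607]

[-3, -3, -38, 2607]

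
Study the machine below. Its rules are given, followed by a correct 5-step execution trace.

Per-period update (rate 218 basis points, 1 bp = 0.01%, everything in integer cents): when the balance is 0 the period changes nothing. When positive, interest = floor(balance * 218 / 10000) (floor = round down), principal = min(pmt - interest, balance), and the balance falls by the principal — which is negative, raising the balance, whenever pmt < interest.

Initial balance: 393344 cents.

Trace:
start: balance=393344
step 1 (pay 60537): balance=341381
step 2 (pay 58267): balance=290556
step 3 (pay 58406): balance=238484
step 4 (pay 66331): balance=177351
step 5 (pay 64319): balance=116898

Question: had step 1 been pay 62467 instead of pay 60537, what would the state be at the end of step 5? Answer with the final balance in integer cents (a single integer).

(re-executing from step 1 with the substitution; state before step 1: balance=393344)
step 1 (pay 62467): balance=339451
step 2 (pay 58267): balance=288584
step 3 (pay 58406): balance=236469
step 4 (pay 66331): balance=175293
step 5 (pay 64319): balance=114795

114795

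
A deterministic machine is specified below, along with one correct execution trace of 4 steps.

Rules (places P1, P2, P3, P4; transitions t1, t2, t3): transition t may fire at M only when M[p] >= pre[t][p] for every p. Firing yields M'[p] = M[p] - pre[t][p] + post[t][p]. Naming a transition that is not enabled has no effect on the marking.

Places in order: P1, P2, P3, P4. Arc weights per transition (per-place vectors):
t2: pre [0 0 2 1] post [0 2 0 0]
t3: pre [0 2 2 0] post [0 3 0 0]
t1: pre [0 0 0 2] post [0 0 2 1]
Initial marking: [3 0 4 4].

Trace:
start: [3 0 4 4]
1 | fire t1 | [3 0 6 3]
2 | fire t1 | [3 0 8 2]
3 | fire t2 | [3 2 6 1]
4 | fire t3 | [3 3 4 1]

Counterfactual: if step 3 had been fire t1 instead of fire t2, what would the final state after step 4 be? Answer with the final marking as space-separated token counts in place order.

(re-executing from step 3 with the substitution; state before step 3: [3 0 8 2])
3 | fire t1 | [3 0 10 1]
4 | fire t3 | [3 0 10 1]

3 0 10 1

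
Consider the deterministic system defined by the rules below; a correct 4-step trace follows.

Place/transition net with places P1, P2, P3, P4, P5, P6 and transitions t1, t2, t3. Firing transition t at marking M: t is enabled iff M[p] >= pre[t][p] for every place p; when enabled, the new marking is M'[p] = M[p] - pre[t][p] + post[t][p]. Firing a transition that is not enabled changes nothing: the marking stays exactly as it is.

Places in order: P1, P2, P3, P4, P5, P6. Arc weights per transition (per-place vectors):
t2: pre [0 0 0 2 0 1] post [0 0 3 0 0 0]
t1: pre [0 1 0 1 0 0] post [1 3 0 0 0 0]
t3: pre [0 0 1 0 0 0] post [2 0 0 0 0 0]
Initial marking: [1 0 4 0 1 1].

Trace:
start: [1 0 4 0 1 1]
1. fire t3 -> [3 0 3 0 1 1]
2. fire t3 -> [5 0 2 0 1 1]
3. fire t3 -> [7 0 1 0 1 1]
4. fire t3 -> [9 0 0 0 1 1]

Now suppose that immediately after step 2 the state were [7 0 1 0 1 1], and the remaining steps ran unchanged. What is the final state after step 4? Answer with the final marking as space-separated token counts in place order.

9 0 0 0 1 1

state after step 2 := [7 0 1 0 1 1]
3. fire t3 -> [9 0 0 0 1 1]
4. fire t3 -> [9 0 0 0 1 1]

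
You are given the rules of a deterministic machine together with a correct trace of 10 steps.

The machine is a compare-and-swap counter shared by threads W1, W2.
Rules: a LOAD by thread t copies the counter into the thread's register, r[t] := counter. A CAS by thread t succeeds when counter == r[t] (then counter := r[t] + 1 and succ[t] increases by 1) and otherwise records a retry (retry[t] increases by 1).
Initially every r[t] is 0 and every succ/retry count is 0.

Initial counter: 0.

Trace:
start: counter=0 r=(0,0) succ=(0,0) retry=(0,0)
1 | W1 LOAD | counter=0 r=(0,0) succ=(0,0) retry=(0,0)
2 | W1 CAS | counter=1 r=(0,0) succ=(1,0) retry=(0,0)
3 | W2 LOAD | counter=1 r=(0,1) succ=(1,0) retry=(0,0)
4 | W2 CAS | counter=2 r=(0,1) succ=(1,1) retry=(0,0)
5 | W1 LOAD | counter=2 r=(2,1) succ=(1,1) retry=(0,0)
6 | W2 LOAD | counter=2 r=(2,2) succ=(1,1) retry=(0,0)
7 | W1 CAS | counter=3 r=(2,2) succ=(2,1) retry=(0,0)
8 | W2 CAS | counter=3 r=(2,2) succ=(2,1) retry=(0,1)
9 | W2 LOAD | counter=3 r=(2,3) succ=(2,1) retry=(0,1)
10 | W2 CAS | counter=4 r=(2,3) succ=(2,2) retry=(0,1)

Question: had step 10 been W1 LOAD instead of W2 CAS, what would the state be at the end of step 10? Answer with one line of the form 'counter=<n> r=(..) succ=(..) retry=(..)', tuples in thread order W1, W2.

counter=3 r=(3,3) succ=(2,1) retry=(0,1)

(re-executing from step 10 with the substitution; state before step 10: counter=3 r=(2,3) succ=(2,1) retry=(0,1))
10 | W1 LOAD | counter=3 r=(3,3) succ=(2,1) retry=(0,1)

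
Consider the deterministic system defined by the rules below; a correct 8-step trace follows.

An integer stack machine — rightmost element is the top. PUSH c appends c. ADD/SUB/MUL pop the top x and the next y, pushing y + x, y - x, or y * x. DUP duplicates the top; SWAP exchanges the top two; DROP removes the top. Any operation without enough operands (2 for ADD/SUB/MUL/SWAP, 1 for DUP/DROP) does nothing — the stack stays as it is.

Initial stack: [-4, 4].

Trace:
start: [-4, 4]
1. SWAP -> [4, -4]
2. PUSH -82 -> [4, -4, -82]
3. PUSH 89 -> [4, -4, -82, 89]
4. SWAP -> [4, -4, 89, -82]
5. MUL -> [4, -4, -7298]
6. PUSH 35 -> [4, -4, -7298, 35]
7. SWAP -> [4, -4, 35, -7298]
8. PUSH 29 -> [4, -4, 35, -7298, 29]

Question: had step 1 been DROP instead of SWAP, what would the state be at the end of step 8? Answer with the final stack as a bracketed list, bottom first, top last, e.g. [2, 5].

(re-executing from step 1 with the substitution; state before step 1: [-4, 4])
1. DROP -> [-4]
2. PUSH -82 -> [-4, -82]
3. PUSH 89 -> [-4, -82, 89]
4. SWAP -> [-4, 89, -82]
5. MUL -> [-4, -7298]
6. PUSH 35 -> [-4, -7298, 35]
7. SWAP -> [-4, 35, -7298]
8. PUSH 29 -> [-4, 35, -7298, 29]

[-4, 35, -7298, 29]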